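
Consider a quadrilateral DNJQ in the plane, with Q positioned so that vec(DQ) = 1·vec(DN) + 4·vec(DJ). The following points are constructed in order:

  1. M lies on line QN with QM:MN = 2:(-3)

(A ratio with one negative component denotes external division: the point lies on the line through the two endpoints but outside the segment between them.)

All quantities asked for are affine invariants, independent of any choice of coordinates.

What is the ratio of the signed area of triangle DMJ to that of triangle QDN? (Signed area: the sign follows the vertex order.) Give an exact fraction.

Assign D = (0, 0), N = (1, 0), J = (0, 1), Q = (1, 4) — the answer is frame-independent, so this choice is without loss of generality.
1. M lies on line QN with QM:MN = 2:(-3) ⇒ M = (1, 12)
2·[DMJ] = 1, 2·[QDN] = 4
[DMJ]:[QDN] = 1:4 = 1/4

[DMJ]:[QDN] = 1/4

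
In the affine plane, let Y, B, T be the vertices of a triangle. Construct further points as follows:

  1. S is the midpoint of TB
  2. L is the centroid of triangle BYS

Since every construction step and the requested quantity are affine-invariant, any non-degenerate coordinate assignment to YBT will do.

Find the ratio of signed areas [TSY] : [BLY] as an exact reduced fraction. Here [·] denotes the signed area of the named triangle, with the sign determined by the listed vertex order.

[TSY]:[BLY] = -3

Set Y = (0, 0), B = (1, 0), T = (0, 1); any affine frame gives the same invariant.
1. S is the midpoint of TB ⇒ S = (1/2, 1/2)
2. L is the centroid of triangle BYS ⇒ L = (1/2, 1/6)
2·[TSY] = -1/2, 2·[BLY] = 1/6
[TSY]:[BLY] = -1/2:1/6 = -3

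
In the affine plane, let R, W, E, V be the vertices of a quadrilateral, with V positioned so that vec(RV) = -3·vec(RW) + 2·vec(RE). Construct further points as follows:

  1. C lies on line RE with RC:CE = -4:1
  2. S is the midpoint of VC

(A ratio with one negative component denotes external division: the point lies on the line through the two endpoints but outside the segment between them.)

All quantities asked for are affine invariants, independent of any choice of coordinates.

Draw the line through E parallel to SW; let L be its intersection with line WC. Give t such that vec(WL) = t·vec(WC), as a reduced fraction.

t = 1/2

Set R = (0, 0), W = (1, 0), E = (0, 1), V = (-3, 2); any affine frame gives the same invariant.
1. C lies on line RE with RC:CE = -4:1 ⇒ C = (0, 4/3)
2. S is the midpoint of VC ⇒ S = (-3/2, 5/3)
through E parallel to SW: direction (5/2, -5/3); meets WC at L = (1/2, 2/3)
L = W + t·(C−W) with t = 1/2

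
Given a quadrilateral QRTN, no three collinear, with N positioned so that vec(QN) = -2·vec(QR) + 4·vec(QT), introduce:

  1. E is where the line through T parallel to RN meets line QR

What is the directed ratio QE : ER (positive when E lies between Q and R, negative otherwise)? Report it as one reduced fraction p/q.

QE:ER = 3

Set Q = (0, 0), R = (1, 0), T = (0, 1), N = (-2, 4); any affine frame gives the same invariant.
1. E is where the line through T parallel to RN meets line QR ⇒ E = (3/4, 0)
E = Q + t·(R−Q) with t = 3/4, so QE:ER = t:(1−t) = 3/4:1/4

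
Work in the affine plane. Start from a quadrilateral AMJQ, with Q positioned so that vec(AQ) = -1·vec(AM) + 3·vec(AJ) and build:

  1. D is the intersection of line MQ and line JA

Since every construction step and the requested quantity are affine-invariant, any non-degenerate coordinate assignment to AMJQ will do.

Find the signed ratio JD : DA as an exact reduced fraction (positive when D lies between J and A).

JD:DA = -1/3

Assign A = (0, 0), M = (1, 0), J = (0, 1), Q = (-1, 3) — the answer is frame-independent, so this choice is without loss of generality.
1. D is the intersection of line MQ and line JA ⇒ D = (0, 3/2)
D = J + t·(A−J) with t = -1/2, so JD:DA = t:(1−t) = -1/2:3/2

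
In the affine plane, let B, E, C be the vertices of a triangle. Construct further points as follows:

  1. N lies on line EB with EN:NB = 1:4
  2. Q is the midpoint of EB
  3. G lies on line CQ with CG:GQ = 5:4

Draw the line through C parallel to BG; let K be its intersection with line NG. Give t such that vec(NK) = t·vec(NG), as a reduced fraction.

t = 57/32

Assign B = (0, 0), E = (1, 0), C = (0, 1) — the answer is frame-independent, so this choice is without loss of generality.
1. N lies on line EB with EN:NB = 1:4 ⇒ N = (4/5, 0)
2. Q is the midpoint of EB ⇒ Q = (1/2, 0)
3. G lies on line CQ with CG:GQ = 5:4 ⇒ G = (5/18, 4/9)
through C parallel to BG: direction (5/18, 4/9); meets NG at K = (-25/192, 19/24)
K = N + t·(G−N) with t = 57/32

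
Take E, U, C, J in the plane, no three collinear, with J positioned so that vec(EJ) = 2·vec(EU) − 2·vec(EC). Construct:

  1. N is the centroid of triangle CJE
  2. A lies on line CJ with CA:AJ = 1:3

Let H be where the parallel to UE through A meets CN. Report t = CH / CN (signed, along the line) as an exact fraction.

Choose coordinates E = (0, 0), U = (1, 0), C = (0, 1), J = (2, -2).
1. N is the centroid of triangle CJE ⇒ N = (2/3, -1/3)
2. A lies on line CJ with CA:AJ = 1:3 ⇒ A = (1/2, 1/4)
through A parallel to UE: direction (-1, 0); meets CN at H = (3/8, 1/4)
H = C + t·(N−C) with t = 9/16

t = 9/16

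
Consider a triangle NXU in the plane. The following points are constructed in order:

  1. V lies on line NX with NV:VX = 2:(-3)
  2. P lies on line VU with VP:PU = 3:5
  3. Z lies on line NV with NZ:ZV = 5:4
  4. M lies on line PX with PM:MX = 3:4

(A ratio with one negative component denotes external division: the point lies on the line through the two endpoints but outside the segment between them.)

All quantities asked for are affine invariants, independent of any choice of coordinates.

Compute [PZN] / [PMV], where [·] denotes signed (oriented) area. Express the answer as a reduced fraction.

[PZN]:[PMV] = -70/81

Work in coordinates with N = (0, 0), X = (1, 0), U = (0, 1).
1. V lies on line NX with NV:VX = 2:(-3) ⇒ V = (-2, 0)
2. P lies on line VU with VP:PU = 3:5 ⇒ P = (-5/4, 3/8)
3. Z lies on line NV with NZ:ZV = 5:4 ⇒ Z = (-10/9, 0)
4. M lies on line PX with PM:MX = 3:4 ⇒ M = (-2/7, 3/14)
2·[PZN] = 5/12, 2·[PMV] = -27/56
[PZN]:[PMV] = 5/12:-27/56 = -70/81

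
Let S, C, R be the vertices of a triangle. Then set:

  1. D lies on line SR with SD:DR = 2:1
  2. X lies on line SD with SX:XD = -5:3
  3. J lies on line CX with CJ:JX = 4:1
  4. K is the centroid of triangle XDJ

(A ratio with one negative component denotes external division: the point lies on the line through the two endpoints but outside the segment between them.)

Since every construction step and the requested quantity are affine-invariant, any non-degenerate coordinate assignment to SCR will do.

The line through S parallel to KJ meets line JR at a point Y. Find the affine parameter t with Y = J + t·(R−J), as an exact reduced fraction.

t = 7

Set S = (0, 0), C = (1, 0), R = (0, 1); any affine frame gives the same invariant.
1. D lies on line SR with SD:DR = 2:1 ⇒ D = (0, 2/3)
2. X lies on line SD with SX:XD = -5:3 ⇒ X = (0, 5/3)
3. J lies on line CX with CJ:JX = 4:1 ⇒ J = (1/5, 4/3)
4. K is the centroid of triangle XDJ ⇒ K = (1/15, 11/9)
through S parallel to KJ: direction (2/15, 1/9); meets JR at Y = (-6/5, -1)
Y = J + t·(R−J) with t = 7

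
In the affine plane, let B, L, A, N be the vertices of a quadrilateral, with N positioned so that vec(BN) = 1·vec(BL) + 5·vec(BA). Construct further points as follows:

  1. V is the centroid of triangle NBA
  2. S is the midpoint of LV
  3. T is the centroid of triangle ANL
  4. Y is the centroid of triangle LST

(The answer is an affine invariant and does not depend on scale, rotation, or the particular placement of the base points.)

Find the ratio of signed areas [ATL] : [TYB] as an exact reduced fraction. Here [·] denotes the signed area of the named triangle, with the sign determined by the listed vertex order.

[ATL]:[TYB] = 15/8

Assign B = (0, 0), L = (1, 0), A = (0, 1), N = (1, 5) — the answer is frame-independent, so this choice is without loss of generality.
1. V is the centroid of triangle NBA ⇒ V = (1/3, 2)
2. S is the midpoint of LV ⇒ S = (2/3, 1)
3. T is the centroid of triangle ANL ⇒ T = (2/3, 2)
4. Y is the centroid of triangle LST ⇒ Y = (7/9, 1)
2·[ATL] = -5/3, 2·[TYB] = -8/9
[ATL]:[TYB] = -5/3:-8/9 = 15/8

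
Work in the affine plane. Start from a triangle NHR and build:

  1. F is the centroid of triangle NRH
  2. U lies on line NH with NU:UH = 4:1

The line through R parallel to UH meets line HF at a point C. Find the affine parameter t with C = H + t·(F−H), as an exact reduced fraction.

t = 3

Assign N = (0, 0), H = (1, 0), R = (0, 1) — the answer is frame-independent, so this choice is without loss of generality.
1. F is the centroid of triangle NRH ⇒ F = (1/3, 1/3)
2. U lies on line NH with NU:UH = 4:1 ⇒ U = (4/5, 0)
through R parallel to UH: direction (1/5, 0); meets HF at C = (-1, 1)
C = H + t·(F−H) with t = 3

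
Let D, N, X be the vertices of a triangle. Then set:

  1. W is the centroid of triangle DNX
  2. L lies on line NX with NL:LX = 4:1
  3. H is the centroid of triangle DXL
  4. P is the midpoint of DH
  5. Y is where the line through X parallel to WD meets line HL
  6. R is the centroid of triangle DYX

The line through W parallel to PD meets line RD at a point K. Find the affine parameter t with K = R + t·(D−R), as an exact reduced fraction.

Assign D = (0, 0), N = (1, 0), X = (0, 1) — the answer is frame-independent, so this choice is without loss of generality.
1. W is the centroid of triangle DNX ⇒ W = (1/3, 1/3)
2. L lies on line NX with NL:LX = 4:1 ⇒ L = (1/5, 4/5)
3. H is the centroid of triangle DXL ⇒ H = (1/15, 3/5)
4. P is the midpoint of DH ⇒ P = (1/30, 3/10)
5. Y is where the line through X parallel to WD meets line HL ⇒ Y = (1, 2)
6. R is the centroid of triangle DYX ⇒ R = (1/3, 1)
through W parallel to PD: direction (-1/30, -3/10); meets RD at K = (4/9, 4/3)
K = R + t·(D−R) with t = -1/3

t = -1/3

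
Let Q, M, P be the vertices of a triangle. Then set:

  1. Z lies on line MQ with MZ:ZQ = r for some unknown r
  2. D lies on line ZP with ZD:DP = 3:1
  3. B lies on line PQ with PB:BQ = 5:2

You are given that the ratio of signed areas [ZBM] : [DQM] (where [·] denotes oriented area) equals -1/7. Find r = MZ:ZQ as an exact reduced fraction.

r = 3/5

Choose coordinates Q = (0, 0), M = (1, 0), P = (0, 1).
1. With MZ:ZQ = r, write λ = r/(r+1) so Z = M + λ·(Q−M); Z is affine-linear in λ
2. D lies on line ZP with ZD:DP = 3:1 ⇒ D is an affine combination of earlier points and hence also affine-linear in λ
3. B lies on line PQ with PB:BQ = 5:2 ⇒ B = (0, 2/7)
Every point depending on Z is an affine combination of Z and λ-independent points, so each such coordinate is linear in λ; the λ² term in each signed area is a multiple of (Q−M)×(Q−M) = 0, so 2·[ZBM] and 2·[DQM] are each linear in λ. Evaluating at λ=0 and λ=1:
  2·[ZBM] = -2/7·λ,   2·[DQM] = 3/4
So [ZBM]:[DQM] = (-2/7·λ) / (3/4). Setting this equal to -1/7:
  -2/7·λ = -1/7·(3/4)  ⇒  λ = 3/8
Then r = λ/(1−λ) = (3/8)/(5/8) = 3/5. Check: with r = 3/5, Z = (5/8, 0) and [ZBM]:[DQM] = -1/7 as required.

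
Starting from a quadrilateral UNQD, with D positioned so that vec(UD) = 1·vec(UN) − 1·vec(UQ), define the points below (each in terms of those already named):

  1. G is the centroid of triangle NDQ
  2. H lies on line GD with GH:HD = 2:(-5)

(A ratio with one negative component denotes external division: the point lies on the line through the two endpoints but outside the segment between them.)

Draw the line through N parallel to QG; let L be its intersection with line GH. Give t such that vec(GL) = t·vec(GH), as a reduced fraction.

Assign U = (0, 0), N = (1, 0), Q = (0, 1), D = (1, -1) — the answer is frame-independent, so this choice is without loss of generality.
1. G is the centroid of triangle NDQ ⇒ G = (2/3, 0)
2. H lies on line GD with GH:HD = 2:(-5) ⇒ H = (4/9, 2/3)
through N parallel to QG: direction (2/3, -1); meets GH at L = (1/3, 1)
L = G + t·(H−G) with t = 3/2

t = 3/2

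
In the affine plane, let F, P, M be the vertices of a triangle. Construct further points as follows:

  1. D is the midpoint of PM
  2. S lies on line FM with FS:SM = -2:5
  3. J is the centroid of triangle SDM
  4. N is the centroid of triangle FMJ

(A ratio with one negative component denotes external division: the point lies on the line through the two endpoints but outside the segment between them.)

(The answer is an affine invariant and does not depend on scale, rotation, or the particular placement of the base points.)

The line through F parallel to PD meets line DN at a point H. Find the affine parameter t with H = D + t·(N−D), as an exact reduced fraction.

Work in coordinates with F = (0, 0), P = (1, 0), M = (0, 1).
1. D is the midpoint of PM ⇒ D = (1/2, 1/2)
2. S lies on line FM with FS:SM = -2:5 ⇒ S = (0, -2/3)
3. J is the centroid of triangle SDM ⇒ J = (1/6, 5/18)
4. N is the centroid of triangle FMJ ⇒ N = (1/18, 23/54)
through F parallel to PD: direction (-1/2, 1/2); meets DN at H = (-5/14, 5/14)
H = D + t·(N−D) with t = 27/14

t = 27/14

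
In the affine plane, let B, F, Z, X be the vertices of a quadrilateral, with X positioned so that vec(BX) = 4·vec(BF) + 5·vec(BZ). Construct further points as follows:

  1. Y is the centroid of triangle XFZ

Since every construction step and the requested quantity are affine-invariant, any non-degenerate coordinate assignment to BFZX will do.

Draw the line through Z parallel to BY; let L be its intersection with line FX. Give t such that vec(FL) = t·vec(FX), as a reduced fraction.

Assign B = (0, 0), F = (1, 0), Z = (0, 1), X = (4, 5) — the answer is frame-independent, so this choice is without loss of generality.
1. Y is the centroid of triangle XFZ ⇒ Y = (5/3, 2)
through Z parallel to BY: direction (5/3, 2); meets FX at L = (40/7, 55/7)
L = F + t·(X−F) with t = 11/7

t = 11/7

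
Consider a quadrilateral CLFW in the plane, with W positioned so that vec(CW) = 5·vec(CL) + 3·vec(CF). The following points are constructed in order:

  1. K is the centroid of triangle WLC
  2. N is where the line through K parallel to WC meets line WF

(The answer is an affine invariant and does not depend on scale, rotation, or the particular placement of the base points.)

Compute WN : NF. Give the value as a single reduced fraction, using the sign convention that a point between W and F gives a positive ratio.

WN:NF = -1/6

Set C = (0, 0), L = (1, 0), F = (0, 1), W = (5, 3); any affine frame gives the same invariant.
1. K is the centroid of triangle WLC ⇒ K = (2, 1)
2. N is where the line through K parallel to WC meets line WF ⇒ N = (6, 17/5)
N = W + t·(F−W) with t = -1/5, so WN:NF = t:(1−t) = -1/5:6/5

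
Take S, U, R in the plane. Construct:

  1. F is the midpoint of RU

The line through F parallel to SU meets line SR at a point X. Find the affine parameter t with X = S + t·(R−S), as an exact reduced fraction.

Choose coordinates S = (0, 0), U = (1, 0), R = (0, 1).
1. F is the midpoint of RU ⇒ F = (1/2, 1/2)
through F parallel to SU: direction (1, 0); meets SR at X = (0, 1/2)
X = S + t·(R−S) with t = 1/2

t = 1/2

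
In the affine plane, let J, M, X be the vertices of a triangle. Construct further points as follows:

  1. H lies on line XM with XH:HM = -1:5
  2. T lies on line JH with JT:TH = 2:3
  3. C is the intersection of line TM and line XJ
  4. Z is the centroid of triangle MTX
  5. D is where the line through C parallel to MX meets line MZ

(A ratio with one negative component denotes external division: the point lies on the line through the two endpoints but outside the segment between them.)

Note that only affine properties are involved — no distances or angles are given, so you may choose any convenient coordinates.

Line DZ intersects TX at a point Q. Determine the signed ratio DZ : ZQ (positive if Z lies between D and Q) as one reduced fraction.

Work in coordinates with J = (0, 0), M = (1, 0), X = (0, 1).
1. H lies on line XM with XH:HM = -1:5 ⇒ H = (-1/4, 5/4)
2. T lies on line JH with JT:TH = 2:3 ⇒ T = (-1/10, 1/2)
3. C is the intersection of line TM and line XJ ⇒ C = (0, 5/11)
4. Z is the centroid of triangle MTX ⇒ Z = (3/10, 1/2)
5. D is where the line through C parallel to MX meets line MZ ⇒ D = (-10/11, 15/11)
line DZ meets TX at Q = (-1/20, 3/4)
Z = D + t·(Q−D) with t = 38/27, so DZ:ZQ = 38/27:-11/27

DZ:ZQ = -38/11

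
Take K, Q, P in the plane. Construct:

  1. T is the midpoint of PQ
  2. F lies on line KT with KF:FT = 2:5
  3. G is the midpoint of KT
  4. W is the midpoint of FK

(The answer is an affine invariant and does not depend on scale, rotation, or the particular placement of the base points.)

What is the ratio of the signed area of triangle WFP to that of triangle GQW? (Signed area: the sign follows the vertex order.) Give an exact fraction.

Set K = (0, 0), Q = (1, 0), P = (0, 1); any affine frame gives the same invariant.
1. T is the midpoint of PQ ⇒ T = (1/2, 1/2)
2. F lies on line KT with KF:FT = 2:5 ⇒ F = (1/7, 1/7)
3. G is the midpoint of KT ⇒ G = (1/4, 1/4)
4. W is the midpoint of FK ⇒ W = (1/14, 1/14)
2·[WFP] = 1/14, 2·[GQW] = -5/28
[WFP]:[GQW] = 1/14:-5/28 = -2/5

[WFP]:[GQW] = -2/5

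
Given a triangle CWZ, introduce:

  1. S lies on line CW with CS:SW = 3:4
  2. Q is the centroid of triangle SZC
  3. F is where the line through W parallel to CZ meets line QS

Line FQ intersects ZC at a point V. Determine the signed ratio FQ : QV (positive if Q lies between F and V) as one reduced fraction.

Set C = (0, 0), W = (1, 0), Z = (0, 1); any affine frame gives the same invariant.
1. S lies on line CW with CS:SW = 3:4 ⇒ S = (3/7, 0)
2. Q is the centroid of triangle SZC ⇒ Q = (1/7, 1/3)
3. F is where the line through W parallel to CZ meets line QS ⇒ F = (1, -2/3)
line FQ meets ZC at V = (0, 1/2)
Q = F + t·(V−F) with t = 6/7, so FQ:QV = 6/7:1/7

FQ:QV = 6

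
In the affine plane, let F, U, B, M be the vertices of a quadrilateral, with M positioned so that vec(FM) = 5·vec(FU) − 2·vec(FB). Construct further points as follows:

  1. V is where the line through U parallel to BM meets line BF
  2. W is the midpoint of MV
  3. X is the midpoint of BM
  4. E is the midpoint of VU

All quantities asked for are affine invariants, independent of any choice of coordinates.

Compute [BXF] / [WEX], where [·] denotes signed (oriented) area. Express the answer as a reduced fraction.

[BXF]:[WEX] = 25/4

Set F = (0, 0), U = (1, 0), B = (0, 1), M = (5, -2); any affine frame gives the same invariant.
1. V is where the line through U parallel to BM meets line BF ⇒ V = (0, 3/5)
2. W is the midpoint of MV ⇒ W = (5/2, -7/10)
3. X is the midpoint of BM ⇒ X = (5/2, -1/2)
4. E is the midpoint of VU ⇒ E = (1/2, 3/10)
2·[BXF] = -5/2, 2·[WEX] = -2/5
[BXF]:[WEX] = -5/2:-2/5 = 25/4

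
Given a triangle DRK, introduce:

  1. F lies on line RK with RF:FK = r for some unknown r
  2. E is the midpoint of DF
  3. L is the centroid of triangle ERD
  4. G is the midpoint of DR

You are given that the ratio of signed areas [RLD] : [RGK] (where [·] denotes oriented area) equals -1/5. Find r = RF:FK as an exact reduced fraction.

Work in coordinates with D = (0, 0), R = (1, 0), K = (0, 1).
1. With RF:FK = r, write λ = r/(r+1) so F = R + λ·(K−R); F is affine-linear in λ
2. E is the midpoint of DF ⇒ E is an affine combination of earlier points and hence also affine-linear in λ
3. L is the centroid of triangle ERD ⇒ L is an affine combination of earlier points and hence also affine-linear in λ
4. G is the midpoint of DR ⇒ G = (1/2, 0)
Every point depending on F is an affine combination of F and λ-independent points, so each such coordinate is linear in λ; the λ² term in each signed area is a multiple of (K−R)×(K−R) = 0, so 2·[RLD] and 2·[RGK] are each linear in λ. Evaluating at λ=0 and λ=1:
  2·[RLD] = 1/6·λ,   2·[RGK] = -1/2
So [RLD]:[RGK] = (1/6·λ) / (-1/2). Setting this equal to -1/5:
  1/6·λ = -1/5·(-1/2)  ⇒  λ = 3/5
Then r = λ/(1−λ) = (3/5)/(2/5) = 3/2. Check: with r = 3/2, F = (2/5, 3/5) and [RLD]:[RGK] = -1/5 as required.

r = 3/2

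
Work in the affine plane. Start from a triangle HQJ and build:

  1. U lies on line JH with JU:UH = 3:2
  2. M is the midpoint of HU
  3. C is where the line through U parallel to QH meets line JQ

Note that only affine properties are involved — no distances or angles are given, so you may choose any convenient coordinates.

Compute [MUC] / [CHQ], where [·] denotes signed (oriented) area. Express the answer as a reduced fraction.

Assign H = (0, 0), Q = (1, 0), J = (0, 1) — the answer is frame-independent, so this choice is without loss of generality.
1. U lies on line JH with JU:UH = 3:2 ⇒ U = (0, 2/5)
2. M is the midpoint of HU ⇒ M = (0, 1/5)
3. C is where the line through U parallel to QH meets line JQ ⇒ C = (3/5, 2/5)
2·[MUC] = -3/25, 2·[CHQ] = 2/5
[MUC]:[CHQ] = -3/25:2/5 = -3/10

[MUC]:[CHQ] = -3/10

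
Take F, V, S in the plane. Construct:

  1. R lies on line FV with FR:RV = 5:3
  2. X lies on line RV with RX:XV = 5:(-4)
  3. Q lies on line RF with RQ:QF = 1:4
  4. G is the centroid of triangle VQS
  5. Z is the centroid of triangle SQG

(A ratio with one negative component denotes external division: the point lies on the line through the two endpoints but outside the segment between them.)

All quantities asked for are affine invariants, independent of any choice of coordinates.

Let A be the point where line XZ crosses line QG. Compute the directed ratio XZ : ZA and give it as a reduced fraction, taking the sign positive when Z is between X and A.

Set F = (0, 0), V = (1, 0), S = (0, 1); any affine frame gives the same invariant.
1. R lies on line FV with FR:RV = 5:3 ⇒ R = (5/8, 0)
2. X lies on line RV with RX:XV = 5:(-4) ⇒ X = (5/2, 0)
3. Q lies on line RF with RQ:QF = 1:4 ⇒ Q = (1/2, 0)
4. G is the centroid of triangle VQS ⇒ G = (1/2, 1/3)
5. Z is the centroid of triangle SQG ⇒ Z = (1/3, 4/9)
line XZ meets QG at A = (1/2, 16/39)
Z = X + t·(A−X) with t = 13/12, so XZ:ZA = 13/12:-1/12

XZ:ZA = -13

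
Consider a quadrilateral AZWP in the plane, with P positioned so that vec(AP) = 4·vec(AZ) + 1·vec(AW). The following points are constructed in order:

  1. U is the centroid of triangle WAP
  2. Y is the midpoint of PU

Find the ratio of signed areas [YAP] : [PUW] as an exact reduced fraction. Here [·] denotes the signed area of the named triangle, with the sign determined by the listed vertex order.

Assign A = (0, 0), Z = (1, 0), W = (0, 1), P = (4, 1) — the answer is frame-independent, so this choice is without loss of generality.
1. U is the centroid of triangle WAP ⇒ U = (4/3, 2/3)
2. Y is the midpoint of PU ⇒ Y = (8/3, 5/6)
2·[YAP] = 2/3, 2·[PUW] = -4/3
[YAP]:[PUW] = 2/3:-4/3 = -1/2

[YAP]:[PUW] = -1/2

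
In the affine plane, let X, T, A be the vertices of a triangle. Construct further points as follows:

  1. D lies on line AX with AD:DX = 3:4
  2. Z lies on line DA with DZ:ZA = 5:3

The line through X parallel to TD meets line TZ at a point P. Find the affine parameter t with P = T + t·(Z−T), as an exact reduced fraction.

Assign X = (0, 0), T = (1, 0), A = (0, 1) — the answer is frame-independent, so this choice is without loss of generality.
1. D lies on line AX with AD:DX = 3:4 ⇒ D = (0, 4/7)
2. Z lies on line DA with DZ:ZA = 5:3 ⇒ Z = (0, 47/56)
through X parallel to TD: direction (-1, 4/7); meets TZ at P = (47/15, -188/105)
P = T + t·(Z−T) with t = -32/15

t = -32/15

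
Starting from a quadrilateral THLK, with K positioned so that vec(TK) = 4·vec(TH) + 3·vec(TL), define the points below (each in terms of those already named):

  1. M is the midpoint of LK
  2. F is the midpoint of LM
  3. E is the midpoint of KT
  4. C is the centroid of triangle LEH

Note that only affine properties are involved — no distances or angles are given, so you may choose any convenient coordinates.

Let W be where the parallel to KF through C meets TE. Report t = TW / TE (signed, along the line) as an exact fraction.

t = 2/3

Set T = (0, 0), H = (1, 0), L = (0, 1), K = (4, 3); any affine frame gives the same invariant.
1. M is the midpoint of LK ⇒ M = (2, 2)
2. F is the midpoint of LM ⇒ F = (1, 3/2)
3. E is the midpoint of KT ⇒ E = (2, 3/2)
4. C is the centroid of triangle LEH ⇒ C = (1, 5/6)
through C parallel to KF: direction (-3, -3/2); meets TE at W = (4/3, 1)
W = T + t·(E−T) with t = 2/3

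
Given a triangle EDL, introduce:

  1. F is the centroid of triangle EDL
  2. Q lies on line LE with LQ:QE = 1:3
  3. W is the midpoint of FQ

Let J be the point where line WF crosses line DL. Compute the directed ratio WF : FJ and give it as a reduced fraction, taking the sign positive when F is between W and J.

WF:FJ = -1/8

Set E = (0, 0), D = (1, 0), L = (0, 1); any affine frame gives the same invariant.
1. F is the centroid of triangle EDL ⇒ F = (1/3, 1/3)
2. Q lies on line LE with LQ:QE = 1:3 ⇒ Q = (0, 3/4)
3. W is the midpoint of FQ ⇒ W = (1/6, 13/24)
line WF meets DL at J = (-1, 2)
F = W + t·(J−W) with t = -1/7, so WF:FJ = -1/7:8/7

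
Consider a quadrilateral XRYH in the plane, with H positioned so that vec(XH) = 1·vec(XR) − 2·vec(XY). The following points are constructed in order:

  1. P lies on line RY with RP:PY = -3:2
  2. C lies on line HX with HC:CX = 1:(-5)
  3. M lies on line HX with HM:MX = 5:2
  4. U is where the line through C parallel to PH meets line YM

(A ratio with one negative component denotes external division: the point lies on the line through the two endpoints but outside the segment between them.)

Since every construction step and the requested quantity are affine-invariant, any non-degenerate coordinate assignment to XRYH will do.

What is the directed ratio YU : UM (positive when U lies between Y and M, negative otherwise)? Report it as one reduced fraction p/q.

YU:UM = -119/27

Set X = (0, 0), R = (1, 0), Y = (0, 1), H = (1, -2); any affine frame gives the same invariant.
1. P lies on line RY with RP:PY = -3:2 ⇒ P = (-2, 3)
2. C lies on line HX with HC:CX = 1:(-5) ⇒ C = (5/4, -5/2)
3. M lies on line HX with HM:MX = 5:2 ⇒ M = (2/7, -4/7)
4. U is where the line through C parallel to PH meets line YM ⇒ U = (17/46, -95/92)
U = Y + t·(M−Y) with t = 119/92, so YU:UM = t:(1−t) = 119/92:-27/92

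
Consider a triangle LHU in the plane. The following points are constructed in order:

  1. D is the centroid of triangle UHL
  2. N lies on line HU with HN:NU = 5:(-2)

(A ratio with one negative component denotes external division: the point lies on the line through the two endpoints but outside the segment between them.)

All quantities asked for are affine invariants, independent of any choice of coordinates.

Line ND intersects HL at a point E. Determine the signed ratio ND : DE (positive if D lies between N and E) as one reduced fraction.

Work in coordinates with L = (0, 0), H = (1, 0), U = (0, 1).
1. D is the centroid of triangle UHL ⇒ D = (1/3, 1/3)
2. N lies on line HU with HN:NU = 5:(-2) ⇒ N = (-2/3, 5/3)
line ND meets HL at E = (7/12, 0)
D = N + t·(E−N) with t = 4/5, so ND:DE = 4/5:1/5

ND:DE = 4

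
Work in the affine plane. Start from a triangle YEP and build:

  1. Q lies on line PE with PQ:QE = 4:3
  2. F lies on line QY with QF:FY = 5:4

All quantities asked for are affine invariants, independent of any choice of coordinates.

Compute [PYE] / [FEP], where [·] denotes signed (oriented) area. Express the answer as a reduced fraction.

Assign Y = (0, 0), E = (1, 0), P = (0, 1) — the answer is frame-independent, so this choice is without loss of generality.
1. Q lies on line PE with PQ:QE = 4:3 ⇒ Q = (4/7, 3/7)
2. F lies on line QY with QF:FY = 5:4 ⇒ F = (16/63, 4/21)
2·[PYE] = 1, 2·[FEP] = 5/9
[PYE]:[FEP] = 1:5/9 = 9/5

[PYE]:[FEP] = 9/5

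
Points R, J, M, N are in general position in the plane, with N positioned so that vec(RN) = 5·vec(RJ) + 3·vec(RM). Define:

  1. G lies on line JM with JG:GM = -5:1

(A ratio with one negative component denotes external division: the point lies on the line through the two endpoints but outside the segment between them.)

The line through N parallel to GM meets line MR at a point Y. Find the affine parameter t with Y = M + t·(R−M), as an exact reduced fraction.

t = -7

Work in coordinates with R = (0, 0), J = (1, 0), M = (0, 1), N = (5, 3).
1. G lies on line JM with JG:GM = -5:1 ⇒ G = (-1/4, 5/4)
through N parallel to GM: direction (1/4, -1/4); meets MR at Y = (0, 8)
Y = M + t·(R−M) with t = -7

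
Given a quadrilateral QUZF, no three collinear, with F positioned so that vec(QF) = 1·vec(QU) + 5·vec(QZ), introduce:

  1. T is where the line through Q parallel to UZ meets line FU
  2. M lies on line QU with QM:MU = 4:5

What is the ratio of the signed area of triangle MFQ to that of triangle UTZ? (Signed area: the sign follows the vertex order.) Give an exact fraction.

[MFQ]:[UTZ] = -20/9

Work in coordinates with Q = (0, 0), U = (1, 0), Z = (0, 1), F = (1, 5).
1. T is where the line through Q parallel to UZ meets line FU ⇒ T = (1, -1)
2. M lies on line QU with QM:MU = 4:5 ⇒ M = (4/9, 0)
2·[MFQ] = 20/9, 2·[UTZ] = -1
[MFQ]:[UTZ] = 20/9:-1 = -20/9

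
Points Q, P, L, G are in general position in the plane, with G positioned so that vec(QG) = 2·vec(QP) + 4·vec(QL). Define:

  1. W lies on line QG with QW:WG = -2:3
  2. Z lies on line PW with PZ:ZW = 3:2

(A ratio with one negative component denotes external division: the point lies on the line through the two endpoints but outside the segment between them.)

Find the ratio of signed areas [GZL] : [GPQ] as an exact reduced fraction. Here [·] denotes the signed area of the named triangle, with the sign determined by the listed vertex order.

[GZL]:[GPQ] = 7/5

Assign Q = (0, 0), P = (1, 0), L = (0, 1), G = (2, 4) — the answer is frame-independent, so this choice is without loss of generality.
1. W lies on line QG with QW:WG = -2:3 ⇒ W = (-4, -8)
2. Z lies on line PW with PZ:ZW = 3:2 ⇒ Z = (-2, -24/5)
2·[GZL] = -28/5, 2·[GPQ] = -4
[GZL]:[GPQ] = -28/5:-4 = 7/5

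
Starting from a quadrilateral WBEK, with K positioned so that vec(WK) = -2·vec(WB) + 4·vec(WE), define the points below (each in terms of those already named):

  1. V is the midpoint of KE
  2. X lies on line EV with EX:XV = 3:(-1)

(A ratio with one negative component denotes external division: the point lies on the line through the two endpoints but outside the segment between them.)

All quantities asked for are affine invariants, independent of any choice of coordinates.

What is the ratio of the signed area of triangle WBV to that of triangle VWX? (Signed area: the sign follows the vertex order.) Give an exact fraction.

[WBV]:[VWX] = -5

Choose coordinates W = (0, 0), B = (1, 0), E = (0, 1), K = (-2, 4).
1. V is the midpoint of KE ⇒ V = (-1, 5/2)
2. X lies on line EV with EX:XV = 3:(-1) ⇒ X = (-3/2, 13/4)
2·[WBV] = 5/2, 2·[VWX] = -1/2
[WBV]:[VWX] = 5/2:-1/2 = -5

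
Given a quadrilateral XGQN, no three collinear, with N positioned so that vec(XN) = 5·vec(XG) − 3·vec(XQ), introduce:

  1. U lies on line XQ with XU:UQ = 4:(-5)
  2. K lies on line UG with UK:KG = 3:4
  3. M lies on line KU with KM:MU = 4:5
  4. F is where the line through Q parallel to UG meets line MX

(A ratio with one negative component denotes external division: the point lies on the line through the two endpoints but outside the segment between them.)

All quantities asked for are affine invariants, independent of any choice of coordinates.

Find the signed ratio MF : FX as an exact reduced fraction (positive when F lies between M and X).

MF:FX = -5

Work in coordinates with X = (0, 0), G = (1, 0), Q = (0, 1), N = (5, -3).
1. U lies on line XQ with XU:UQ = 4:(-5) ⇒ U = (0, -4)
2. K lies on line UG with UK:KG = 3:4 ⇒ K = (3/7, -16/7)
3. M lies on line KU with KM:MU = 4:5 ⇒ M = (5/21, -64/21)
4. F is where the line through Q parallel to UG meets line MX ⇒ F = (-5/84, 16/21)
F = M + t·(X−M) with t = 5/4, so MF:FX = t:(1−t) = 5/4:-1/4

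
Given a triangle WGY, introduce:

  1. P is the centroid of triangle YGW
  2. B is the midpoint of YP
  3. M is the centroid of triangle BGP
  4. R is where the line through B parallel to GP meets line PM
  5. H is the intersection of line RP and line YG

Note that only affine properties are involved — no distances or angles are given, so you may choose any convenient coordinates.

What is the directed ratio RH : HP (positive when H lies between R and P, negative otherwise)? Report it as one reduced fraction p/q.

RH:HP = 1/2

Set W = (0, 0), G = (1, 0), Y = (0, 1); any affine frame gives the same invariant.
1. P is the centroid of triangle YGW ⇒ P = (1/3, 1/3)
2. B is the midpoint of YP ⇒ B = (1/6, 2/3)
3. M is the centroid of triangle BGP ⇒ M = (1/2, 1/3)
4. R is where the line through B parallel to GP meets line PM ⇒ R = (5/6, 1/3)
5. H is the intersection of line RP and line YG ⇒ H = (2/3, 1/3)
H = R + t·(P−R) with t = 1/3, so RH:HP = t:(1−t) = 1/3:2/3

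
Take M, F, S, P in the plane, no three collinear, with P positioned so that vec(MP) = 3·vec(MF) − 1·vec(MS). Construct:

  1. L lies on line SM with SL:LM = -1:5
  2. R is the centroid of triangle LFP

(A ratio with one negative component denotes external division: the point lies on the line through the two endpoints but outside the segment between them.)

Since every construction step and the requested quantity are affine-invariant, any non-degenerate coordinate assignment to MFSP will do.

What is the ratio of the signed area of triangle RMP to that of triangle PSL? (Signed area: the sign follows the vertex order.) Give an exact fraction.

Work in coordinates with M = (0, 0), F = (1, 0), S = (0, 1), P = (3, -1).
1. L lies on line SM with SL:LM = -1:5 ⇒ L = (0, 5/4)
2. R is the centroid of triangle LFP ⇒ R = (4/3, 1/12)
2·[RMP] = 19/12, 2·[PSL] = -3/4
[RMP]:[PSL] = 19/12:-3/4 = -19/9

[RMP]:[PSL] = -19/9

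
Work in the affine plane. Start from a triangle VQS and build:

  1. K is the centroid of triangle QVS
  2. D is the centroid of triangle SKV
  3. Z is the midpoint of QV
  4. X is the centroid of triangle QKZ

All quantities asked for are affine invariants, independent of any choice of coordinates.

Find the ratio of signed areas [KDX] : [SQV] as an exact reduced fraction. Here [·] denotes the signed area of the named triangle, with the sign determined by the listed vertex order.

Work in coordinates with V = (0, 0), Q = (1, 0), S = (0, 1).
1. K is the centroid of triangle QVS ⇒ K = (1/3, 1/3)
2. D is the centroid of triangle SKV ⇒ D = (1/9, 4/9)
3. Z is the midpoint of QV ⇒ Z = (1/2, 0)
4. X is the centroid of triangle QKZ ⇒ X = (11/18, 1/9)
2·[KDX] = 1/54, 2·[SQV] = -1
[KDX]:[SQV] = 1/54:-1 = -1/54

[KDX]:[SQV] = -1/54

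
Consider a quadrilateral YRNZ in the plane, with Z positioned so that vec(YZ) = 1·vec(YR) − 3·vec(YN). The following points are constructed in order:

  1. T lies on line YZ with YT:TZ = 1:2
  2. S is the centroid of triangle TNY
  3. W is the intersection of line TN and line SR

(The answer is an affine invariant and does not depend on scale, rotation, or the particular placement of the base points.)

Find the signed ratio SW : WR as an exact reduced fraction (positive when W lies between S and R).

SW:WR = 1/15

Set Y = (0, 0), R = (1, 0), N = (0, 1), Z = (1, -3); any affine frame gives the same invariant.
1. T lies on line YZ with YT:TZ = 1:2 ⇒ T = (1/3, -1)
2. S is the centroid of triangle TNY ⇒ S = (1/9, 0)
3. W is the intersection of line TN and line SR ⇒ W = (1/6, 0)
W = S + t·(R−S) with t = 1/16, so SW:WR = t:(1−t) = 1/16:15/16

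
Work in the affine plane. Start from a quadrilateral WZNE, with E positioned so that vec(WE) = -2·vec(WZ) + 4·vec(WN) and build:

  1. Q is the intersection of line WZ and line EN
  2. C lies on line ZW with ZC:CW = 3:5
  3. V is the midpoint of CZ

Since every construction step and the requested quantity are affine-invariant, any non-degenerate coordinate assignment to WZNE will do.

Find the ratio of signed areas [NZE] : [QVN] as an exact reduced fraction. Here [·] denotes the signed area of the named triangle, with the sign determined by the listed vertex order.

[NZE]:[QVN] = 48/7

Set W = (0, 0), Z = (1, 0), N = (0, 1), E = (-2, 4); any affine frame gives the same invariant.
1. Q is the intersection of line WZ and line EN ⇒ Q = (2/3, 0)
2. C lies on line ZW with ZC:CW = 3:5 ⇒ C = (5/8, 0)
3. V is the midpoint of CZ ⇒ V = (13/16, 0)
2·[NZE] = 1, 2·[QVN] = 7/48
[NZE]:[QVN] = 1:7/48 = 48/7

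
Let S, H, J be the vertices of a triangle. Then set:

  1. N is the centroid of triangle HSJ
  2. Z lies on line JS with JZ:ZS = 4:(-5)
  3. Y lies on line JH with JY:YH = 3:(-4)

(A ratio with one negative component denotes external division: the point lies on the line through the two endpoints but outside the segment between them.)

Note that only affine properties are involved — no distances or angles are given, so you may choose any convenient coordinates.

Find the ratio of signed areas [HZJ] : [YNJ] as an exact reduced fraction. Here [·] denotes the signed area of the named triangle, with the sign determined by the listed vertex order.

Choose coordinates S = (0, 0), H = (1, 0), J = (0, 1).
1. N is the centroid of triangle HSJ ⇒ N = (1/3, 1/3)
2. Z lies on line JS with JZ:ZS = 4:(-5) ⇒ Z = (0, 5)
3. Y lies on line JH with JY:YH = 3:(-4) ⇒ Y = (-3, 4)
2·[HZJ] = 4, 2·[YNJ] = 1
[HZJ]:[YNJ] = 4:1 = 4

[HZJ]:[YNJ] = 4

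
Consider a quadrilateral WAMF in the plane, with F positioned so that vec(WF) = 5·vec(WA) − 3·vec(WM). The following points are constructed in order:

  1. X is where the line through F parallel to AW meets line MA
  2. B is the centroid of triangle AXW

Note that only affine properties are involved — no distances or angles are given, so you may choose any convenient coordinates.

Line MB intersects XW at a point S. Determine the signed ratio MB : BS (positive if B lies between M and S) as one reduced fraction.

MB:BS = 3

Work in coordinates with W = (0, 0), A = (1, 0), M = (0, 1), F = (5, -3).
1. X is where the line through F parallel to AW meets line MA ⇒ X = (4, -3)
2. B is the centroid of triangle AXW ⇒ B = (5/3, -1)
line MB meets XW at S = (20/9, -5/3)
B = M + t·(S−M) with t = 3/4, so MB:BS = 3/4:1/4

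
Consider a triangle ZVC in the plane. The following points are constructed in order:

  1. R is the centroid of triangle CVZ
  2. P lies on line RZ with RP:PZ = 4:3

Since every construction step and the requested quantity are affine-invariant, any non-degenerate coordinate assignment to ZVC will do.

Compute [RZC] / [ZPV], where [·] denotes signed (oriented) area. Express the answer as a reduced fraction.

Choose coordinates Z = (0, 0), V = (1, 0), C = (0, 1).
1. R is the centroid of triangle CVZ ⇒ R = (1/3, 1/3)
2. P lies on line RZ with RP:PZ = 4:3 ⇒ P = (1/7, 1/7)
2·[RZC] = -1/3, 2·[ZPV] = -1/7
[RZC]:[ZPV] = -1/3:-1/7 = 7/3

[RZC]:[ZPV] = 7/3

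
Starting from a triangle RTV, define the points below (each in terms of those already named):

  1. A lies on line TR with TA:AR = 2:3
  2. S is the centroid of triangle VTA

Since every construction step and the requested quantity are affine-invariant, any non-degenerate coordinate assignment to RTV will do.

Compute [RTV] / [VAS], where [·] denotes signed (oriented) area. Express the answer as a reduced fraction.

[RTV]:[VAS] = 15/2

Assign R = (0, 0), T = (1, 0), V = (0, 1) — the answer is frame-independent, so this choice is without loss of generality.
1. A lies on line TR with TA:AR = 2:3 ⇒ A = (3/5, 0)
2. S is the centroid of triangle VTA ⇒ S = (8/15, 1/3)
2·[RTV] = 1, 2·[VAS] = 2/15
[RTV]:[VAS] = 1:2/15 = 15/2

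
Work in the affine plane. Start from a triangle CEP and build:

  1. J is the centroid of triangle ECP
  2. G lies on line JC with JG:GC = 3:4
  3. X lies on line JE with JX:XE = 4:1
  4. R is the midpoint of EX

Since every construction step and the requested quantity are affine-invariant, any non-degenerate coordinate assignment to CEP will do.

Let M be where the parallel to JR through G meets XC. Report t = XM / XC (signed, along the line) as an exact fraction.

Assign C = (0, 0), E = (1, 0), P = (0, 1) — the answer is frame-independent, so this choice is without loss of generality.
1. J is the centroid of triangle ECP ⇒ J = (1/3, 1/3)
2. G lies on line JC with JG:GC = 3:4 ⇒ G = (4/21, 4/21)
3. X lies on line JE with JX:XE = 4:1 ⇒ X = (13/15, 1/15)
4. R is the midpoint of EX ⇒ R = (14/15, 1/30)
through G parallel to JR: direction (3/5, -3/10); meets XC at M = (52/105, 4/105)
M = X + t·(C−X) with t = 3/7

t = 3/7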